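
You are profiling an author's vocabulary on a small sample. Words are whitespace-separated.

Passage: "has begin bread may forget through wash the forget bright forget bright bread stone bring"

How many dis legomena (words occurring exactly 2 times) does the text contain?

Frequencies: forget:3, bread:2, bright:2, has:1, begin:1, may:1, through:1, wash:1, the:1, stone:1, bring:1
Words with frequency 2: bread, bright

2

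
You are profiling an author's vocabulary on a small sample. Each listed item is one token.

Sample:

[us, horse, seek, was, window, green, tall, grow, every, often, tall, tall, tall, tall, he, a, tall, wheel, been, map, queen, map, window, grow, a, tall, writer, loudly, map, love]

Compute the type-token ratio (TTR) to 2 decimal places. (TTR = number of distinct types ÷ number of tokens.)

0.63

N = 30 tokens, V = 19 types.
TTR = V / N = 19 / 30 = 0.63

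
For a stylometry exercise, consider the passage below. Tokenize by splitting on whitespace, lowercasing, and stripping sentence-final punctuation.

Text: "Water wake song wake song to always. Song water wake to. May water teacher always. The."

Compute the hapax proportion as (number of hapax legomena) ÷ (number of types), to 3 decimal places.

Frequencies: water:3, wake:3, song:3, to:2, always:2, may:1, teacher:1, the:1
Hapax count = 3; type count = 8.
Ratio = 3 / 8 = 0.375

0.375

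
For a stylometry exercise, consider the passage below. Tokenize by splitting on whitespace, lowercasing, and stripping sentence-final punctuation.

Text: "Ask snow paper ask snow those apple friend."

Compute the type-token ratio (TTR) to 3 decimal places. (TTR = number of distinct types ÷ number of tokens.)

0.750

N = 8 tokens, V = 6 types.
TTR = V / N = 6 / 8 = 0.750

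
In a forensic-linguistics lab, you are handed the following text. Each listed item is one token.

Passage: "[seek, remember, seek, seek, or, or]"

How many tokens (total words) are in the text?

Tokens: seek, remember, seek, seek, or, or
N = 6

6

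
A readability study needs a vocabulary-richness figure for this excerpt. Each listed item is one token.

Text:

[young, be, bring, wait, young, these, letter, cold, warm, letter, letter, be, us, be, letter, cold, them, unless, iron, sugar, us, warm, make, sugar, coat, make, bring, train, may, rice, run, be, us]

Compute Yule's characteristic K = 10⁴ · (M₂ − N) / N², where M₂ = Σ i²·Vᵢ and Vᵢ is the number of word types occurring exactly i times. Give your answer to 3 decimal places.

385.675

Frequencies: be:4, letter:4, us:3, young:2, bring:2, cold:2, warm:2, sugar:2, make:2, wait:1, these:1, them:1, unless:1, iron:1, coat:1, train:1, may:1, rice:1, run:1
N = 33. Frequency spectrum: V_1=10, V_2=6, V_3=1, V_4=2
M₂ = 1²·10 + 2²·6 + 3²·1 + 4²·2 = 75
K = 10000 × (75 − 33) / 33² = 385.675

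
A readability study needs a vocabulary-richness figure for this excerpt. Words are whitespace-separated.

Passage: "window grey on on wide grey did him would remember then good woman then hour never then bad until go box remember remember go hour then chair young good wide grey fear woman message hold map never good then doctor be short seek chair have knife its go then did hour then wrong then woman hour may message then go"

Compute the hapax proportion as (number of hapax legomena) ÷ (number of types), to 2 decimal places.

0.59

Frequencies: then:9, hour:4, go:4, grey:3, remember:3, good:3, woman:3, on:2, wide:2, did:2, never:2, chair:2, message:2, window:1, him:1, would:1, bad:1, until:1, box:1, young:1, … (12 more, each freq 1)
Hapax count = 19; type count = 32.
Ratio = 19 / 32 = 0.59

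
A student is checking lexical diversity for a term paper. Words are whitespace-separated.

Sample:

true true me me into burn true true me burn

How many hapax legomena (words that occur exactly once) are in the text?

Frequencies: true:4, me:3, burn:2, into:1
Hapax (freq=1): into

1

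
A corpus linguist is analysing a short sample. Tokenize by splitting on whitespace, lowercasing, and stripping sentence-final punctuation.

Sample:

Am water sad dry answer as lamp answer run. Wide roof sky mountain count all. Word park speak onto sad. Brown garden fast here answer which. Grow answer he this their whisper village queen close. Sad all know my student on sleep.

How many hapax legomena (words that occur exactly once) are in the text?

33

Frequencies: answer:4, sad:3, all:2, am:1, water:1, dry:1, as:1, lamp:1, run:1, wide:1, roof:1, sky:1, mountain:1, count:1, word:1, park:1, speak:1, onto:1, brown:1, garden:1, … (16 more, each freq 1)
Hapax (freq=1): am, as, brown, close, count, dry, fast, garden, grow, he, here, know, lamp, mountain, my, on, onto, park, queen, roof, run, sky, sleep, speak, student, their, this, village, water, which, whisper, wide, word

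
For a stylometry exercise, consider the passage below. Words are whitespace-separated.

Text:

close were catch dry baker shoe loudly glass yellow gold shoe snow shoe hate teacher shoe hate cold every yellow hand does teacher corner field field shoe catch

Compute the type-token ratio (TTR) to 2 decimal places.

0.68

N = 28 tokens, V = 19 types.
TTR = V / N = 19 / 28 = 0.68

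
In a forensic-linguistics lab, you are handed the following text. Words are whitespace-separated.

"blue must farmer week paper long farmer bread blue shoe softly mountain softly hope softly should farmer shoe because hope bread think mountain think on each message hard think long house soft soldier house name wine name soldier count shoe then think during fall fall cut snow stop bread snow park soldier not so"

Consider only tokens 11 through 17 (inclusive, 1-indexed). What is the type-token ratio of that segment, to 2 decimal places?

Segment tokens 11–17: softly, mountain, softly, hope, softly, should, farmer
Segment N = 7, segment V = 5.
TTR = 5 / 7 = 0.71

0.71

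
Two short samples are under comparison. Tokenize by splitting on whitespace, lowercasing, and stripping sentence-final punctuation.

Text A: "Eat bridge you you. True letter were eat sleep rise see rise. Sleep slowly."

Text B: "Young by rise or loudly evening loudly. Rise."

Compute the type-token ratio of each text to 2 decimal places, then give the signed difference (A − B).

TTR(A) = 10/14 = 0.71
TTR(B) = 6/8 = 0.75
Difference = 0.71 − 0.75 = -0.04

-0.04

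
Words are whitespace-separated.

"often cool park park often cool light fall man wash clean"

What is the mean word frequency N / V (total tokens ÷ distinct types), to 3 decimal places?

1.375

N = 11 tokens, V = 8 types.
Mean frequency = N / V = 11 / 8 = 1.375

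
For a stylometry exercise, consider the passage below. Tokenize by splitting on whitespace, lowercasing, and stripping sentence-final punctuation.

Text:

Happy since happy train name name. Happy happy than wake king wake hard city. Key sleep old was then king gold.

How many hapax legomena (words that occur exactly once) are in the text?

Frequencies: happy:4, name:2, wake:2, king:2, since:1, train:1, than:1, hard:1, city:1, key:1, sleep:1, old:1, was:1, then:1, gold:1
Hapax (freq=1): city, gold, hard, key, old, since, sleep, than, then, train, was

11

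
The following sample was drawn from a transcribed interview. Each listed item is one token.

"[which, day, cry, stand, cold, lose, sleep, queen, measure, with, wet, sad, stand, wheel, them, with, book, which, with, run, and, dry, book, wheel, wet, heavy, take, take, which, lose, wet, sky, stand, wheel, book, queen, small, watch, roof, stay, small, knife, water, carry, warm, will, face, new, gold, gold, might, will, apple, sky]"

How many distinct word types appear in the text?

Distinct types: {and, apple, book, carry, cold, cry, day, dry, face, gold, heavy, knife, lose, measure, might, new, queen, roof, run, sad, sky, sleep, small, stand, stay, take, them, warm, watch, water, wet, wheel, which, will, with}
V = 35

35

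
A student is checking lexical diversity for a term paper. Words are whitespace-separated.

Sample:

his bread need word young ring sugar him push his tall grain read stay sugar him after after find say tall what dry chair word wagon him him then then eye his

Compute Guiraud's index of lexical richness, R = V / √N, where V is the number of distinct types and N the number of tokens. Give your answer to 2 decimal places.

N = 32, V = 22.
√N = 5.656854
R = 22 / 5.656854 = 3.89

3.89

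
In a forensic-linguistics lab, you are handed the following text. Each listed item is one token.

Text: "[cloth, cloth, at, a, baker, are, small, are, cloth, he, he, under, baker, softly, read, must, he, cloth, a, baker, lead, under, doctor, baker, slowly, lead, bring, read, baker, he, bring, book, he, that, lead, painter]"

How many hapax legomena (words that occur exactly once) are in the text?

9

Frequencies: baker:5, he:5, cloth:4, lead:3, a:2, are:2, under:2, read:2, bring:2, at:1, small:1, softly:1, must:1, doctor:1, slowly:1, book:1, that:1, painter:1
Hapax (freq=1): at, book, doctor, must, painter, slowly, small, softly, that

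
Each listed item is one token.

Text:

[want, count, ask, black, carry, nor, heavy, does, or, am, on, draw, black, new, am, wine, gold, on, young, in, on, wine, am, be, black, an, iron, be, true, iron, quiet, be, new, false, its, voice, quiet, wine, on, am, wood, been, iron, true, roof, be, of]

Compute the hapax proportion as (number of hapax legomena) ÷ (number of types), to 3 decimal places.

0.690

Frequencies: am:4, on:4, be:4, black:3, wine:3, iron:3, new:2, true:2, quiet:2, want:1, count:1, ask:1, carry:1, nor:1, heavy:1, does:1, or:1, draw:1, gold:1, young:1, … (9 more, each freq 1)
Hapax count = 20; type count = 29.
Ratio = 20 / 29 = 0.690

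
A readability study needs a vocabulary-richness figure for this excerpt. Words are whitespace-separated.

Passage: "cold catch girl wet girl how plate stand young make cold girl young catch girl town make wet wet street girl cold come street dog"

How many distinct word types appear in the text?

13

Distinct types: {catch, cold, come, dog, girl, how, make, plate, stand, street, town, wet, young}
V = 13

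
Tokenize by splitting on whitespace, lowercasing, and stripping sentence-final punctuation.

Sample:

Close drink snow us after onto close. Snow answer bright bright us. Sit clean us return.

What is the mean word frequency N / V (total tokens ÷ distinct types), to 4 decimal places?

1.4545

N = 16 tokens, V = 11 types.
Mean frequency = N / V = 16 / 11 = 1.4545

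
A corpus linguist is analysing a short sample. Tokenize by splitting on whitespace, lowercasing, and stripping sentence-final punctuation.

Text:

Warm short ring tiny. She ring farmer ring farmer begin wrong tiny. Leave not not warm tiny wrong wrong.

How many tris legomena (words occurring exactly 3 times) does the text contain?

3

Frequencies: ring:3, tiny:3, wrong:3, warm:2, farmer:2, not:2, short:1, she:1, begin:1, leave:1
Words with frequency 3: ring, tiny, wrong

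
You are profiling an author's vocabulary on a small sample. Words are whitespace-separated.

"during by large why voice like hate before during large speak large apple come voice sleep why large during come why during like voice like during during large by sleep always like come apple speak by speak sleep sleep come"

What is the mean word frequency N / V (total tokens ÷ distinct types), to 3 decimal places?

N = 40 tokens, V = 13 types.
Mean frequency = N / V = 40 / 13 = 3.077

3.077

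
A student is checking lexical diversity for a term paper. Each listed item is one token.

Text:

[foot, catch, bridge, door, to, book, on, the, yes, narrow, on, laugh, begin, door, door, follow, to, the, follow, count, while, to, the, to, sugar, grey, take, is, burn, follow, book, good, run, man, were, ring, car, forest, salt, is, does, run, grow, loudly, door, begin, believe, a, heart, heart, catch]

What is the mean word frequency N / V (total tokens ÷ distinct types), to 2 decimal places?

N = 51 tokens, V = 34 types.
Mean frequency = N / V = 51 / 34 = 1.50

1.50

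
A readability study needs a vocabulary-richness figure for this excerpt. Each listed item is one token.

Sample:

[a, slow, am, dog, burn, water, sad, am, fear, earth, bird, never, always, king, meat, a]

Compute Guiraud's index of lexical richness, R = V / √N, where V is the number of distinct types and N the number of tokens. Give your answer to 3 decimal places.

3.500

N = 16, V = 14.
√N = 4.000000
R = 14 / 4.000000 = 3.500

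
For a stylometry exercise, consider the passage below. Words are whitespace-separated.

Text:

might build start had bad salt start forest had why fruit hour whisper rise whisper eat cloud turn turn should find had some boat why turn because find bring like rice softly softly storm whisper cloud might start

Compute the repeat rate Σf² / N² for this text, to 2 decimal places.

0.05

Frequencies: start:3, had:3, whisper:3, turn:3, might:2, why:2, cloud:2, find:2, softly:2, build:1, bad:1, salt:1, forest:1, fruit:1, hour:1, rise:1, eat:1, should:1, some:1, boat:1, … (5 more, each freq 1)
Σf² = 72; N² = 1444
Repeat rate = 72 / 1444 = 0.05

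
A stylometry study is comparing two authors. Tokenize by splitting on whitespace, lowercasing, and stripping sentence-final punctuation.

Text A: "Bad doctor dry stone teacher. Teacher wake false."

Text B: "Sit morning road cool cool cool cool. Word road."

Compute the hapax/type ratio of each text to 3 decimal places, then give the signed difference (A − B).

0.257

A: hapax=6, V=7, ratio=0.857
B: hapax=3, V=5, ratio=0.600
Difference = 0.857 − 0.600 = 0.257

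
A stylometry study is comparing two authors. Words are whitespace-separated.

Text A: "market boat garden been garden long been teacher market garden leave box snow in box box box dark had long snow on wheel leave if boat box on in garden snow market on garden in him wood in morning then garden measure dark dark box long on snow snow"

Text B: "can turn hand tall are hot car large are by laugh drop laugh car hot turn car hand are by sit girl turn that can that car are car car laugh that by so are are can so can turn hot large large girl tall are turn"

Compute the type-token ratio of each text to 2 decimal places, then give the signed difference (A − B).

TTR(A) = 20/49 = 0.41
TTR(B) = 15/47 = 0.32
Difference = 0.41 − 0.32 = 0.09

0.09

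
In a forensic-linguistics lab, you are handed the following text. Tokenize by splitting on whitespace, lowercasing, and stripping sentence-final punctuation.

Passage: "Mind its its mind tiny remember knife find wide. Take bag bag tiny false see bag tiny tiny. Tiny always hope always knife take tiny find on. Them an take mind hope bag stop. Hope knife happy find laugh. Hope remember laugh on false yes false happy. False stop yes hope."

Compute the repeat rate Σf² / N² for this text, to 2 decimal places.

Frequencies: tiny:6, hope:5, bag:4, false:4, mind:3, knife:3, find:3, take:3, its:2, remember:2, always:2, on:2, stop:2, happy:2, laugh:2, yes:2, wide:1, see:1, them:1, an:1
Σf² = 165; N² = 2601
Repeat rate = 165 / 2601 = 0.06

0.06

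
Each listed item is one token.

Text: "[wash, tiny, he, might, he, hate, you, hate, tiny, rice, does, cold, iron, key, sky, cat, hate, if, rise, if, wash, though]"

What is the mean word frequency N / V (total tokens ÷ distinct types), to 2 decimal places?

N = 22 tokens, V = 16 types.
Mean frequency = N / V = 22 / 16 = 1.38

1.38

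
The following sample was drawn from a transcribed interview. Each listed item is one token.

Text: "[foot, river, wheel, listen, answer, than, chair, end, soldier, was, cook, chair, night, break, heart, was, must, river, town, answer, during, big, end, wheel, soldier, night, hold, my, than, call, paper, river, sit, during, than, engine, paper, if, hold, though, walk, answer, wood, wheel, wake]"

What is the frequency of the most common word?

Frequencies: river:3, wheel:3, answer:3, than:3, chair:2, end:2, soldier:2, was:2, night:2, during:2, hold:2, paper:2, foot:1, listen:1, cook:1, break:1, heart:1, must:1, town:1, big:1, … (9 more, each freq 1)
Most common: 'river' with frequency 3.

3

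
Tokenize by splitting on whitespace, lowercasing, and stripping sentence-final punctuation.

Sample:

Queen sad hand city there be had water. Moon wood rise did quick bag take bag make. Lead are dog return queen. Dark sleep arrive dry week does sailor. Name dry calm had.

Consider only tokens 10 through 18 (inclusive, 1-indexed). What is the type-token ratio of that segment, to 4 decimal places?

Segment tokens 10–18: wood, rise, did, quick, bag, take, bag, make, lead
Segment N = 9, segment V = 8.
TTR = 8 / 9 = 0.8889

0.8889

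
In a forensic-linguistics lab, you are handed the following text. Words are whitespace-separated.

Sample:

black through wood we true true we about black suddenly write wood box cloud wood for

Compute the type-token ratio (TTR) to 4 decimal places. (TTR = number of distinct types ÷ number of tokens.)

0.6875

N = 16 tokens, V = 11 types.
TTR = V / N = 11 / 16 = 0.6875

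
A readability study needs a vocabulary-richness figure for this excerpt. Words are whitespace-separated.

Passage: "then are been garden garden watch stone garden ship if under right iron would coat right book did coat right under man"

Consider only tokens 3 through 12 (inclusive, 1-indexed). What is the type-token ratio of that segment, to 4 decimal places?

Segment tokens 3–12: been, garden, garden, watch, stone, garden, ship, if, under, right
Segment N = 10, segment V = 8.
TTR = 8 / 10 = 0.8000

0.8000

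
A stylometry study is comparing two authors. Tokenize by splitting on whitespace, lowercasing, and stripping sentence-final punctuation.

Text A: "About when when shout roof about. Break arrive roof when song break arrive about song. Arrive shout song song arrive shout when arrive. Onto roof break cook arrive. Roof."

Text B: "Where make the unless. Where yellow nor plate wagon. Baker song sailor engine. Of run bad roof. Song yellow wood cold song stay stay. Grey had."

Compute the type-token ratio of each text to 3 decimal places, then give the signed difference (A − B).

-0.498

TTR(A) = 9/29 = 0.310
TTR(B) = 21/26 = 0.808
Difference = 0.310 − 0.808 = -0.498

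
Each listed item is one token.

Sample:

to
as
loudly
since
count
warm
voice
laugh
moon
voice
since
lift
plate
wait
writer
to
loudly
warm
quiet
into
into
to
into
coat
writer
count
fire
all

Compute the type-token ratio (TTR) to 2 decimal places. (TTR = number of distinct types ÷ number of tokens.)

N = 28 tokens, V = 18 types.
TTR = V / N = 18 / 28 = 0.64

0.64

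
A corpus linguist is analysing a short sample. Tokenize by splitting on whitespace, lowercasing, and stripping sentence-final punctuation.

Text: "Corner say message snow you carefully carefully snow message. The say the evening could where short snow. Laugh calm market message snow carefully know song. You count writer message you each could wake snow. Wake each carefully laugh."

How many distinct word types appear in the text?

Distinct types: {calm, carefully, corner, could, count, each, evening, know, laugh, market, message, say, short, snow, song, the, wake, where, writer, you}
V = 20

20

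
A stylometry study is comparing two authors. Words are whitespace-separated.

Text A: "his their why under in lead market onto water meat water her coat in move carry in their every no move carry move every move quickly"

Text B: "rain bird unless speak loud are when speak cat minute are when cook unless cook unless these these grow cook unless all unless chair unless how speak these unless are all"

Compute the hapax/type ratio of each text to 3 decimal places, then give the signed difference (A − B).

A: hapax=11, V=17, ratio=0.647
B: hapax=8, V=15, ratio=0.533
Difference = 0.647 − 0.533 = 0.114

0.114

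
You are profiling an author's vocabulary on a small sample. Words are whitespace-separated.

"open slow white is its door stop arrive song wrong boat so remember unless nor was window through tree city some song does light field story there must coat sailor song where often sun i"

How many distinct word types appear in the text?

33

Distinct types: {arrive, boat, city, coat, does, door, field, i, is, its, light, must, nor, often, open, remember, sailor, slow, so, some, song, stop, story, sun, there, through, tree, unless, was, where, white, window, wrong}
V = 33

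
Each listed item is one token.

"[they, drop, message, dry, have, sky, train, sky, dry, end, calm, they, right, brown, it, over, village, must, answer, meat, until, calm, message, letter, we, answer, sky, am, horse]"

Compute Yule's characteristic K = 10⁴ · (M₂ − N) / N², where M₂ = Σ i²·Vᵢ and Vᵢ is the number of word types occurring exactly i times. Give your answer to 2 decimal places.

Frequencies: sky:3, they:2, message:2, dry:2, calm:2, answer:2, drop:1, have:1, train:1, end:1, right:1, brown:1, it:1, over:1, village:1, must:1, meat:1, until:1, letter:1, we:1, … (2 more, each freq 1)
N = 29. Frequency spectrum: V_1=16, V_2=5, V_3=1
M₂ = 1²·16 + 2²·5 + 3²·1 = 45
K = 10000 × (45 − 29) / 29² = 190.25

190.25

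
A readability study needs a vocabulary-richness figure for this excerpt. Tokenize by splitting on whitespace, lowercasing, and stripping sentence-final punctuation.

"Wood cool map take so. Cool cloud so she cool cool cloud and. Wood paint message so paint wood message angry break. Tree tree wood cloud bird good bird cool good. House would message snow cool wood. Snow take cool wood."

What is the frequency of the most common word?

7

Frequencies: cool:7, wood:6, so:3, cloud:3, message:3, take:2, paint:2, tree:2, bird:2, good:2, snow:2, map:1, she:1, and:1, angry:1, break:1, house:1, would:1
Most common: 'cool' with frequency 7.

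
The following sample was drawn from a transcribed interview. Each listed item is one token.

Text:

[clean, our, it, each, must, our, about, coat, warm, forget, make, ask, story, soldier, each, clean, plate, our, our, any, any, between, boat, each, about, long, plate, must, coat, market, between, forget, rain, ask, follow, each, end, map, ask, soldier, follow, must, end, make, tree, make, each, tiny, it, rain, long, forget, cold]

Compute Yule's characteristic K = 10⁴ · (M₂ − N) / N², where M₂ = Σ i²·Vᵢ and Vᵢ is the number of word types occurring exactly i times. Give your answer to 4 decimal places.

Frequencies: each:5, our:4, must:3, forget:3, make:3, ask:3, clean:2, it:2, about:2, coat:2, soldier:2, plate:2, any:2, between:2, long:2, rain:2, follow:2, end:2, warm:1, story:1, … (6 more, each freq 1)
N = 53. Frequency spectrum: V_1=8, V_2=12, V_3=4, V_4=1, V_5=1
M₂ = 1²·8 + 2²·12 + 3²·4 + 4²·1 + 5²·1 = 133
K = 10000 × (133 − 53) / 53² = 284.7989

284.7989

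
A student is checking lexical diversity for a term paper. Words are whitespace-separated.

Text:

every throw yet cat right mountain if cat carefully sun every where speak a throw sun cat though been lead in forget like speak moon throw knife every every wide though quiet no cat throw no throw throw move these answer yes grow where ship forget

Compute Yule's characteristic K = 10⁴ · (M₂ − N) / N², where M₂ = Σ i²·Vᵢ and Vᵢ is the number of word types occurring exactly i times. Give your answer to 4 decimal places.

Frequencies: throw:6, every:4, cat:4, sun:2, where:2, speak:2, though:2, forget:2, no:2, yet:1, right:1, mountain:1, if:1, carefully:1, a:1, been:1, lead:1, in:1, like:1, moon:1, … (9 more, each freq 1)
N = 46. Frequency spectrum: V_1=20, V_2=6, V_4=2, V_6=1
M₂ = 1²·20 + 2²·6 + 4²·2 + 6²·1 = 112
K = 10000 × (112 − 46) / 46² = 311.9093

311.9093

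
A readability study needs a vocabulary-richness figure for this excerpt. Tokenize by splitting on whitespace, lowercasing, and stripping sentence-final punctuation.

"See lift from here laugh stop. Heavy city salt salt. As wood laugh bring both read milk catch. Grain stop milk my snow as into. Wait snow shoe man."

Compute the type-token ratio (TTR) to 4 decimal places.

N = 29 tokens, V = 23 types.
TTR = V / N = 23 / 29 = 0.7931

0.7931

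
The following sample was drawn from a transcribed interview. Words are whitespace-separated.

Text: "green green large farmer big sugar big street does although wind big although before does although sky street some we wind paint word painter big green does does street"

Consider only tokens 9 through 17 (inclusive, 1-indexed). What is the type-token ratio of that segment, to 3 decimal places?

Segment tokens 9–17: does, although, wind, big, although, before, does, although, sky
Segment N = 9, segment V = 6.
TTR = 6 / 9 = 0.667

0.667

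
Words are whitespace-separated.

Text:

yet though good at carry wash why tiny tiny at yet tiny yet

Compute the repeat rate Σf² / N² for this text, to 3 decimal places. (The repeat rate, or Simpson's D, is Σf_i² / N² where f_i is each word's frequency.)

0.160

Frequencies: yet:3, tiny:3, at:2, though:1, good:1, carry:1, wash:1, why:1
Σf² = 27; N² = 169
Repeat rate = 27 / 169 = 0.160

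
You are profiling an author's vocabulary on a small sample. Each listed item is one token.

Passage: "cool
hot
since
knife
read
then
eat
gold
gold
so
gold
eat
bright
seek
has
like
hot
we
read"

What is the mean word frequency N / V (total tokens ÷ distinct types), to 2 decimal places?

N = 19 tokens, V = 14 types.
Mean frequency = N / V = 19 / 14 = 1.36

1.36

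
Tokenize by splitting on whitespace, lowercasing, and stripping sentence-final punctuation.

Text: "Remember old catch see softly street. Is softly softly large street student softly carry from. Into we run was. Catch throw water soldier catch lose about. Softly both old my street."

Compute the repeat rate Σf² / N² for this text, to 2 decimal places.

0.07

Frequencies: softly:5, catch:3, street:3, old:2, remember:1, see:1, is:1, large:1, student:1, carry:1, from:1, into:1, we:1, run:1, was:1, throw:1, water:1, soldier:1, lose:1, about:1, … (2 more, each freq 1)
Σf² = 65; N² = 961
Repeat rate = 65 / 961 = 0.07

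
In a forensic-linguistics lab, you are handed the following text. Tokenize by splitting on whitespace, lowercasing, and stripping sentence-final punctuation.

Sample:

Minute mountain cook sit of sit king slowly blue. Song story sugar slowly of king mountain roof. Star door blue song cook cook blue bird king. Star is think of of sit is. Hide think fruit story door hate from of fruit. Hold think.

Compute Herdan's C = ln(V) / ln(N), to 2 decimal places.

0.82

N = 44, V = 22.
ln(V) = 3.091042, ln(N) = 3.784190
C = 3.091042 / 3.784190 = 0.82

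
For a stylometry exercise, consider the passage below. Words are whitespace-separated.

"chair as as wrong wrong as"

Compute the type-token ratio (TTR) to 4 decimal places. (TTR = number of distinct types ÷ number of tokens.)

N = 6 tokens, V = 3 types.
TTR = V / N = 3 / 6 = 0.5000

0.5000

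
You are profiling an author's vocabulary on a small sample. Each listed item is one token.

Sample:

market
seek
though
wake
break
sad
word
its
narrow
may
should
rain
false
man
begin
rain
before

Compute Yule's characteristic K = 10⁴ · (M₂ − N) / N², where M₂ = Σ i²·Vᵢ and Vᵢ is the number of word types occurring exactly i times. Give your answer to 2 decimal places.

69.20

Frequencies: rain:2, market:1, seek:1, though:1, wake:1, break:1, sad:1, word:1, its:1, narrow:1, may:1, should:1, false:1, man:1, begin:1, before:1
N = 17. Frequency spectrum: V_1=15, V_2=1
M₂ = 1²·15 + 2²·1 = 19
K = 10000 × (19 − 17) / 17² = 69.20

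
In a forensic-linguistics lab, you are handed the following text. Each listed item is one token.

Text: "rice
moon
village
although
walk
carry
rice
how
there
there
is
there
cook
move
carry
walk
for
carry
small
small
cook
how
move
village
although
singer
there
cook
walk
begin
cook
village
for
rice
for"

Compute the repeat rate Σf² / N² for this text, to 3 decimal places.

0.079

Frequencies: there:4, cook:4, rice:3, village:3, walk:3, carry:3, for:3, although:2, how:2, move:2, small:2, moon:1, is:1, singer:1, begin:1
Σf² = 97; N² = 1225
Repeat rate = 97 / 1225 = 0.079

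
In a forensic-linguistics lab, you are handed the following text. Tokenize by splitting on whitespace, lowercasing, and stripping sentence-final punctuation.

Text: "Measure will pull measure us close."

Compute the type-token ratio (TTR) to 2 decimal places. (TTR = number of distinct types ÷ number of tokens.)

0.83

N = 6 tokens, V = 5 types.
TTR = V / N = 5 / 6 = 0.83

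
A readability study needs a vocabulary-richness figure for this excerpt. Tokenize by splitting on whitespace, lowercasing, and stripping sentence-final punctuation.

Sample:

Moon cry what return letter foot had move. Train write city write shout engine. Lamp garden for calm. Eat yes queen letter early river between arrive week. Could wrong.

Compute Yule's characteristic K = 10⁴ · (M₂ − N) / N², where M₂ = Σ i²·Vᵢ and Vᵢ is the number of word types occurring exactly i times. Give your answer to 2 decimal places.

47.56

Frequencies: letter:2, write:2, moon:1, cry:1, what:1, return:1, foot:1, had:1, move:1, train:1, city:1, shout:1, engine:1, lamp:1, garden:1, for:1, calm:1, eat:1, yes:1, queen:1, … (7 more, each freq 1)
N = 29. Frequency spectrum: V_1=25, V_2=2
M₂ = 1²·25 + 2²·2 = 33
K = 10000 × (33 − 29) / 29² = 47.56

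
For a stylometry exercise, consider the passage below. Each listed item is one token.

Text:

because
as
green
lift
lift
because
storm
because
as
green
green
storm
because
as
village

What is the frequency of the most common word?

4

Frequencies: because:4, as:3, green:3, lift:2, storm:2, village:1
Most common: 'because' with frequency 4.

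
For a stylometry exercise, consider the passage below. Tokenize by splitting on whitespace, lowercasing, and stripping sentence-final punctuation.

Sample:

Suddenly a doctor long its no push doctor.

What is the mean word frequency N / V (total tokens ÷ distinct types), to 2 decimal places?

1.14

N = 8 tokens, V = 7 types.
Mean frequency = N / V = 8 / 7 = 1.14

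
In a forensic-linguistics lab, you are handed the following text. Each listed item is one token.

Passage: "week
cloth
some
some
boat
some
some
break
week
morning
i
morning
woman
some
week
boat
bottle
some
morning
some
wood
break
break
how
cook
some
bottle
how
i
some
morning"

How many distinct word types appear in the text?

12

Distinct types: {boat, bottle, break, cloth, cook, how, i, morning, some, week, woman, wood}
V = 12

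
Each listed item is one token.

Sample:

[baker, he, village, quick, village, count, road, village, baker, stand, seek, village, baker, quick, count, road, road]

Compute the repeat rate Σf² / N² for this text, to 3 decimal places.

0.156

Frequencies: village:4, baker:3, road:3, quick:2, count:2, he:1, stand:1, seek:1
Σf² = 45; N² = 289
Repeat rate = 45 / 289 = 0.156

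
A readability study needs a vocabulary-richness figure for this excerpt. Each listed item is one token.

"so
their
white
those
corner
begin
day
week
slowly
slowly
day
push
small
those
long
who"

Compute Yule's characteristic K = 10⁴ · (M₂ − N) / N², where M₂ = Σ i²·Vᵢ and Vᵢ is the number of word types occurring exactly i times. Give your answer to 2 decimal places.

Frequencies: those:2, day:2, slowly:2, so:1, their:1, white:1, corner:1, begin:1, week:1, push:1, small:1, long:1, who:1
N = 16. Frequency spectrum: V_1=10, V_2=3
M₂ = 1²·10 + 2²·3 = 22
K = 10000 × (22 − 16) / 16² = 234.38

234.38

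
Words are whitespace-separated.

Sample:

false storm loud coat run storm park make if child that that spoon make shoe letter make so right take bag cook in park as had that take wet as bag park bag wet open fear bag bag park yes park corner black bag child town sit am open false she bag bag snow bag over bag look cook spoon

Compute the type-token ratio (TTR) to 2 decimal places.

0.57

N = 60 tokens, V = 34 types.
TTR = V / N = 34 / 60 = 0.57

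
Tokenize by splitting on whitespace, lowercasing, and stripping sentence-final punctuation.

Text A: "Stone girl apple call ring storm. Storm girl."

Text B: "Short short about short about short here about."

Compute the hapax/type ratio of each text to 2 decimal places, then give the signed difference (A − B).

A: hapax=4, V=6, ratio=0.67
B: hapax=1, V=3, ratio=0.33
Difference = 0.67 − 0.33 = 0.34

0.34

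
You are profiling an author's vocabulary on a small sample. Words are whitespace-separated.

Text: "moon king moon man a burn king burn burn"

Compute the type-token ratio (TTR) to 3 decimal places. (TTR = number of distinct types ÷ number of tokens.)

N = 9 tokens, V = 5 types.
TTR = V / N = 5 / 9 = 0.556

0.556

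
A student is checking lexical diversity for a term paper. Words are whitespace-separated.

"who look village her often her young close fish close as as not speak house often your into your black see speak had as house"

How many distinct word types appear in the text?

Distinct types: {as, black, close, fish, had, her, house, into, look, not, often, see, speak, village, who, young, your}
V = 17

17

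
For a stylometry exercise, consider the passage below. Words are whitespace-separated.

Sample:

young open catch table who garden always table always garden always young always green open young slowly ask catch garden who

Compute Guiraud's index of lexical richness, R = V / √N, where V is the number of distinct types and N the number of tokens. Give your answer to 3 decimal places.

N = 21, V = 10.
√N = 4.582576
R = 10 / 4.582576 = 2.182

2.182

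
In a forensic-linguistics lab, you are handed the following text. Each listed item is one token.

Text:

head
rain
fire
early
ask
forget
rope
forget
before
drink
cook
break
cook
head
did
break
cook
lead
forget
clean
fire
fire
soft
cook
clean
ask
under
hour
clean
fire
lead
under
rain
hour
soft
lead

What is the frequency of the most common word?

4

Frequencies: fire:4, cook:4, forget:3, lead:3, clean:3, head:2, rain:2, ask:2, break:2, soft:2, under:2, hour:2, early:1, rope:1, before:1, drink:1, did:1
Most common: 'fire' with frequency 4.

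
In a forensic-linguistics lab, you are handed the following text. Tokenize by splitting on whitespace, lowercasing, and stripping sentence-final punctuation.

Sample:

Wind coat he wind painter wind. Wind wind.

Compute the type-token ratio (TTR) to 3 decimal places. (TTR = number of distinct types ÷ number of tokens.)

N = 8 tokens, V = 4 types.
TTR = V / N = 4 / 8 = 0.500

0.500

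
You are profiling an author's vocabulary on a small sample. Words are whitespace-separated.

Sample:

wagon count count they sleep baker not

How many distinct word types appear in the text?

6

Distinct types: {baker, count, not, sleep, they, wagon}
V = 6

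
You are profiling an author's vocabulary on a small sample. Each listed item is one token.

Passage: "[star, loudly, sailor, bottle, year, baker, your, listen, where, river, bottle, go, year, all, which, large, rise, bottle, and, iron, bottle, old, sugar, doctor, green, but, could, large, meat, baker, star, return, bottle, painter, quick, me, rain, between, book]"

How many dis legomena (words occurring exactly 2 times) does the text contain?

4

Frequencies: bottle:5, star:2, year:2, baker:2, large:2, loudly:1, sailor:1, your:1, listen:1, where:1, river:1, go:1, all:1, which:1, rise:1, and:1, iron:1, old:1, sugar:1, doctor:1, … (11 more, each freq 1)
Words with frequency 2: baker, large, star, year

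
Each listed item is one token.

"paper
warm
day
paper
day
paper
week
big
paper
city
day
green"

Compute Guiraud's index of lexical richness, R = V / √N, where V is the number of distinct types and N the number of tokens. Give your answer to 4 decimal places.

N = 12, V = 7.
√N = 3.464102
R = 7 / 3.464102 = 2.0207

2.0207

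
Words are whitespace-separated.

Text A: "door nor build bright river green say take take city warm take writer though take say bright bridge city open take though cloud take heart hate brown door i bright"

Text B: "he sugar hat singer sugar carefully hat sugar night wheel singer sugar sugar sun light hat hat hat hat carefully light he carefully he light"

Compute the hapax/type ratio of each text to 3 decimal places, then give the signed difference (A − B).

A: hapax=13, V=19, ratio=0.684
B: hapax=3, V=9, ratio=0.333
Difference = 0.684 − 0.333 = 0.351

0.351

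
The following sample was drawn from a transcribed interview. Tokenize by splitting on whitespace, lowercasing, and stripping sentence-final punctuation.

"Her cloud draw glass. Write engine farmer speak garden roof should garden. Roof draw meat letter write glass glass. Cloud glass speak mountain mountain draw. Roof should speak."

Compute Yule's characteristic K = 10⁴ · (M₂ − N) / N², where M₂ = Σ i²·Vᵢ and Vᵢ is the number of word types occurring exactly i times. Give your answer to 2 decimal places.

510.20

Frequencies: glass:4, draw:3, speak:3, roof:3, cloud:2, write:2, garden:2, should:2, mountain:2, her:1, engine:1, farmer:1, meat:1, letter:1
N = 28. Frequency spectrum: V_1=5, V_2=5, V_3=3, V_4=1
M₂ = 1²·5 + 2²·5 + 3²·3 + 4²·1 = 68
K = 10000 × (68 − 28) / 28² = 510.20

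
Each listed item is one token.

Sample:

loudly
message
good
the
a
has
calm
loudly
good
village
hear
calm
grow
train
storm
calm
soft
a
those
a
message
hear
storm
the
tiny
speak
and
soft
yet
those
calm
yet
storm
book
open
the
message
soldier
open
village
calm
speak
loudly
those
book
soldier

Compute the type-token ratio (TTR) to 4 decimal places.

0.4565

N = 46 tokens, V = 21 types.
TTR = V / N = 21 / 46 = 0.4565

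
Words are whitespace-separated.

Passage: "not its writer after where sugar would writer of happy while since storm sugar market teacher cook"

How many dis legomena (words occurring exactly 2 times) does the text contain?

2

Frequencies: writer:2, sugar:2, not:1, its:1, after:1, where:1, would:1, of:1, happy:1, while:1, since:1, storm:1, market:1, teacher:1, cook:1
Words with frequency 2: sugar, writer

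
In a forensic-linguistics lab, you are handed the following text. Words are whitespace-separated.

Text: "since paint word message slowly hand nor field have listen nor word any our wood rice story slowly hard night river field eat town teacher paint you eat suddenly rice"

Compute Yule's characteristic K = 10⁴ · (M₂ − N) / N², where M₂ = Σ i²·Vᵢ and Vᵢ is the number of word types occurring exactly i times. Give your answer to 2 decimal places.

Frequencies: paint:2, word:2, slowly:2, nor:2, field:2, rice:2, eat:2, since:1, message:1, hand:1, have:1, listen:1, any:1, our:1, wood:1, story:1, hard:1, night:1, river:1, town:1, … (3 more, each freq 1)
N = 30. Frequency spectrum: V_1=16, V_2=7
M₂ = 1²·16 + 2²·7 = 44
K = 10000 × (44 − 30) / 30² = 155.56

155.56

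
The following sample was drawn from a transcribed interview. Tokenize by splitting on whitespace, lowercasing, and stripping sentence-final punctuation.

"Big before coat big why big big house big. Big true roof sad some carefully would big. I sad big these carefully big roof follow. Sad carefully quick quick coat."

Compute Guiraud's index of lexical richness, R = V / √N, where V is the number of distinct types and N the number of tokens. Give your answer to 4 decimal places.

2.7386

N = 30, V = 15.
√N = 5.477226
R = 15 / 5.477226 = 2.7386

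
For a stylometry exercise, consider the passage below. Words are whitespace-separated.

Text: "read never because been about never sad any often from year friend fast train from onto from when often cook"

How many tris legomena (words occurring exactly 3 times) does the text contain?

Frequencies: from:3, never:2, often:2, read:1, because:1, been:1, about:1, sad:1, any:1, year:1, friend:1, fast:1, train:1, onto:1, when:1, cook:1
Words with frequency 3: from

1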